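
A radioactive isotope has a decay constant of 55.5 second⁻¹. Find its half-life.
t½ = ln(2)/λ = 0.01249 seconds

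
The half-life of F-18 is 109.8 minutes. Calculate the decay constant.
λ = ln(2)/t½ = 0.006313 minute⁻¹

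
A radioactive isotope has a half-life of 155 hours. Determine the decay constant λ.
λ = ln(2)/t½ = 0.004472 hour⁻¹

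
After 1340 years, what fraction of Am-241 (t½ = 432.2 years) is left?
N/N₀ = (1/2)^(t/t½) = 0.1166 = 11.7%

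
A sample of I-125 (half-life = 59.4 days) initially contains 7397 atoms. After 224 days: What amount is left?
N = N₀(1/2)^(t/t½) = 541.8 atoms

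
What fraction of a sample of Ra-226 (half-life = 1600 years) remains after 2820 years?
N/N₀ = (1/2)^(t/t½) = 0.2947 = 29.5%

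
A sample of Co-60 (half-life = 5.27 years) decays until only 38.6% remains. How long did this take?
t = t½ × log₂(N₀/N) = 7.237 years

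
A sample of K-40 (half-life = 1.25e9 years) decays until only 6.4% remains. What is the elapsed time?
t = t½ × log₂(N₀/N) = 4.957e9 years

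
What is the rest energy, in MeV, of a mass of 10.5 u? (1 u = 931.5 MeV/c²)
E = mc² = 9781 MeV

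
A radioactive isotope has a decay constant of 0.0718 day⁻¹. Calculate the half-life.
t½ = ln(2)/λ = 9.654 days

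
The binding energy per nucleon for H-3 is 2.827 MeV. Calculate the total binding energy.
B.E. = 2.827 × 3 = 8.481 MeV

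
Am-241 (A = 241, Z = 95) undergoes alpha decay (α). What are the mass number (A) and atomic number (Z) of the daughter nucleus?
Daughter: A = 237, Z = 93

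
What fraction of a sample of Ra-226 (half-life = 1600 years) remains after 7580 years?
N/N₀ = (1/2)^(t/t½) = 0.03749 = 3.75%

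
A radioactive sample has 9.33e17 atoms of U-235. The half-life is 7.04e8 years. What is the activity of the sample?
A = λN = 9.186e8 decays/year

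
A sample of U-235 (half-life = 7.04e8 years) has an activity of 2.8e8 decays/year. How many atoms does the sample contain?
N = A/λ = 2.844e17 atoms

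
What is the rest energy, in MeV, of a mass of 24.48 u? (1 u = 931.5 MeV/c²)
E = mc² = 22800 MeV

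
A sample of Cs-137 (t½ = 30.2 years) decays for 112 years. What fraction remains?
N/N₀ = (1/2)^(t/t½) = 0.07649 = 7.65%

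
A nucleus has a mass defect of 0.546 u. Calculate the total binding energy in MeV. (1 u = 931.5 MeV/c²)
B.E. = Δm × 931.5 = 508.6 MeV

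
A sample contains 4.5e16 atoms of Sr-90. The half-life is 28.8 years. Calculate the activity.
A = λN = 1.083e15 decays/year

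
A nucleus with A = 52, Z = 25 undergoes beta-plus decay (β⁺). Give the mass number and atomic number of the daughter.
Daughter: A = 52, Z = 24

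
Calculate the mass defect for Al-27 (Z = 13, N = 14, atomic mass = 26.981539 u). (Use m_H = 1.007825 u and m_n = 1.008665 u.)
Δm = Z·m_H + N·m_n − M = 0.2415 u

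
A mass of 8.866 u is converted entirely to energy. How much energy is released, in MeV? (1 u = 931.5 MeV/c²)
E = mc² = 8259 MeV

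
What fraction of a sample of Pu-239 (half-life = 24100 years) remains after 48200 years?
N/N₀ = (1/2)^(t/t½) = 0.25 = 25%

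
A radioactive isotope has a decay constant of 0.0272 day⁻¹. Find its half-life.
t½ = ln(2)/λ = 25.48 days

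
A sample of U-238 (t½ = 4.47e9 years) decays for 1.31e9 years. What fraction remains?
N/N₀ = (1/2)^(t/t½) = 0.8162 = 81.6%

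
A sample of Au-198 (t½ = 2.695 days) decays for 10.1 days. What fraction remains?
N/N₀ = (1/2)^(t/t½) = 0.07445 = 7.44%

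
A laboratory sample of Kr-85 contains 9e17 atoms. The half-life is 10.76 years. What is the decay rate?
A = λN = 5.798e16 decays/year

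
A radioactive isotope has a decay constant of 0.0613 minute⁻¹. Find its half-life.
t½ = ln(2)/λ = 11.31 minutes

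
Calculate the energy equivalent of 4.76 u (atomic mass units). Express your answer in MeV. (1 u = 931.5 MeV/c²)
E = mc² = 4434 MeV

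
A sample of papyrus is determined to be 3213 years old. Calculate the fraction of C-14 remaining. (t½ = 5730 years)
N/N₀ = (1/2)^(t/t½) = 0.678 = 67.8%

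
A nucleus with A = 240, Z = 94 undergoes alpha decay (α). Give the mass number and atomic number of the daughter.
Daughter: A = 236, Z = 92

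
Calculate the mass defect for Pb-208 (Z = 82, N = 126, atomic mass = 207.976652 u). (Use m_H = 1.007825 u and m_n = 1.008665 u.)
Δm = Z·m_H + N·m_n − M = 1.757 u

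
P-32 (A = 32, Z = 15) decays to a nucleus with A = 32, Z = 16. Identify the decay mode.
ΔA = 0, ΔZ = +1 ⇒ beta-minus decay (β⁻)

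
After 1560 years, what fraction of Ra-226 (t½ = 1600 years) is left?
N/N₀ = (1/2)^(t/t½) = 0.5087 = 50.9%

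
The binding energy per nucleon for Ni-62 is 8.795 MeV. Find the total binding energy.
B.E. = 8.795 × 62 = 545.3 MeV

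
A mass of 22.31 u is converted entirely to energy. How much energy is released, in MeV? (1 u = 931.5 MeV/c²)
E = mc² = 20780 MeV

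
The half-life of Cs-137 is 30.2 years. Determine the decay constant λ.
λ = ln(2)/t½ = 0.02295 year⁻¹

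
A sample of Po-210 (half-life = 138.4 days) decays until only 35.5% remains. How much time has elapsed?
t = t½ × log₂(N₀/N) = 206.8 days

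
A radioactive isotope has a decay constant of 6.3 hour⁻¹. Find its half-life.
t½ = ln(2)/λ = 0.11 hours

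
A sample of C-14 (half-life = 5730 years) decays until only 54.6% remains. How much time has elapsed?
t = t½ × log₂(N₀/N) = 5002 years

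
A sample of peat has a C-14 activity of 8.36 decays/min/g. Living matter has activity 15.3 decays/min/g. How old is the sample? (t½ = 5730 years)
Age = t½ × log₂(A₀/A) = 4996 years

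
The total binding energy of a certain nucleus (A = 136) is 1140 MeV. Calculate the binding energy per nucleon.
B.E./A = 1140/136 = 8.382 MeV/nucleon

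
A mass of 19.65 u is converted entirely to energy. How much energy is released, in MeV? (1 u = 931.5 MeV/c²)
E = mc² = 18300 MeV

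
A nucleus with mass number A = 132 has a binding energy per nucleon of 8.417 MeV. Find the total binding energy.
B.E. = 8.417 × 132 = 1111 MeV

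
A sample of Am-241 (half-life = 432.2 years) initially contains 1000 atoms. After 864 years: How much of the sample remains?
N = N₀(1/2)^(t/t½) = 250.2 atoms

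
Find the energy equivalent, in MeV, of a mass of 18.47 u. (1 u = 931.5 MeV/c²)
E = mc² = 17200 MeV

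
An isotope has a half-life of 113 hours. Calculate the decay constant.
λ = ln(2)/t½ = 0.006134 hour⁻¹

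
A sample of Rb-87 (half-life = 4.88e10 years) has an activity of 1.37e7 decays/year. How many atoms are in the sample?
N = A/λ = 9.645e17 atoms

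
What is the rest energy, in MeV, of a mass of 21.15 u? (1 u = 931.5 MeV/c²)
E = mc² = 19700 MeV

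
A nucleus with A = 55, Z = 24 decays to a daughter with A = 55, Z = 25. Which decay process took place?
ΔA = 0, ΔZ = +1 ⇒ beta-minus decay (β⁻)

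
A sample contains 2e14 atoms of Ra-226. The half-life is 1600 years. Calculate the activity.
A = λN = 8.664e10 decays/year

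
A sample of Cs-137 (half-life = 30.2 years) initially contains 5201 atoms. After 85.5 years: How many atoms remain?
N = N₀(1/2)^(t/t½) = 730.9 atoms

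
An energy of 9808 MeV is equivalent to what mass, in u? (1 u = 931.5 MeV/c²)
m = E/c² = 10.53 u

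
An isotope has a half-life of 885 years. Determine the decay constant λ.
λ = ln(2)/t½ = 7.832e-4 year⁻¹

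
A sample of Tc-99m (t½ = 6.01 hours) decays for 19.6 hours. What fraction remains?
N/N₀ = (1/2)^(t/t½) = 0.1043 = 10.4%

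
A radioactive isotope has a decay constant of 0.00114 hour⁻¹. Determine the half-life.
t½ = ln(2)/λ = 608 hours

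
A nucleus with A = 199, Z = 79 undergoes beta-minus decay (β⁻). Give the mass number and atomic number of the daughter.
Daughter: A = 199, Z = 80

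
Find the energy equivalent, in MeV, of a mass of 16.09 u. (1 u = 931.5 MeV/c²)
E = mc² = 14990 MeV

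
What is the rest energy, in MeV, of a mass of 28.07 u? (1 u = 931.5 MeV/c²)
E = mc² = 26150 MeV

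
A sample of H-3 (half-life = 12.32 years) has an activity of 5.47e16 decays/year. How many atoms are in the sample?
N = A/λ = 9.722e17 atoms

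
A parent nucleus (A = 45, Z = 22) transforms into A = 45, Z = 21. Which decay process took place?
ΔA = 0, ΔZ = -1 ⇒ beta-plus decay (β⁺) or electron capture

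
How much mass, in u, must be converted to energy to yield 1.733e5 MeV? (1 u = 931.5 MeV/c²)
m = E/c² = 186 u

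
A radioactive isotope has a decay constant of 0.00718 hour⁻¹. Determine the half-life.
t½ = ln(2)/λ = 96.54 hours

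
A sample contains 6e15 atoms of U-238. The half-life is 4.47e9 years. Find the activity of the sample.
A = λN = 9.304e5 decays/year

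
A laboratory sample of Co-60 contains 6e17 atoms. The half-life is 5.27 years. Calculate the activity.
A = λN = 7.892e16 decays/year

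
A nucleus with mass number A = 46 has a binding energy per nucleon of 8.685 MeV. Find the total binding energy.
B.E. = 8.685 × 46 = 399.5 MeV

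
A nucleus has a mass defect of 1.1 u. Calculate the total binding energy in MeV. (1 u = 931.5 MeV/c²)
B.E. = Δm × 931.5 = 1025 MeV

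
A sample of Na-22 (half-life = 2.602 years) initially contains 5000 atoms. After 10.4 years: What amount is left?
N = N₀(1/2)^(t/t½) = 313.2 atoms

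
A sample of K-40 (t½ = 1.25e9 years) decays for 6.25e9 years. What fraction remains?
N/N₀ = (1/2)^(t/t½) = 0.03125 = 3.12%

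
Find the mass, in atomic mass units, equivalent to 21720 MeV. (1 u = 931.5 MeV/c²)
m = E/c² = 23.32 u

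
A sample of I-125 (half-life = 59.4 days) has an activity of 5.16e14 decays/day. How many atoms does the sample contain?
N = A/λ = 4.422e16 atoms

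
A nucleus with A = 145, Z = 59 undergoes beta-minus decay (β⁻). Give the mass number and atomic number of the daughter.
Daughter: A = 145, Z = 60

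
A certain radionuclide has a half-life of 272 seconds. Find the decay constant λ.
λ = ln(2)/t½ = 0.002548 second⁻¹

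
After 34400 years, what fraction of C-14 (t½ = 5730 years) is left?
N/N₀ = (1/2)^(t/t½) = 0.01559 = 1.56%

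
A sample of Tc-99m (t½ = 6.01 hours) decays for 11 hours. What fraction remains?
N/N₀ = (1/2)^(t/t½) = 0.2812 = 28.1%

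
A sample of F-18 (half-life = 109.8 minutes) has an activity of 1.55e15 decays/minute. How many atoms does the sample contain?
N = A/λ = 2.455e17 atoms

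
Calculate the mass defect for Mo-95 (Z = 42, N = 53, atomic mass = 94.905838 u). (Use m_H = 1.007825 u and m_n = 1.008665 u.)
Δm = Z·m_H + N·m_n − M = 0.8821 u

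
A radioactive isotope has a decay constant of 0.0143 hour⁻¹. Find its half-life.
t½ = ln(2)/λ = 48.47 hours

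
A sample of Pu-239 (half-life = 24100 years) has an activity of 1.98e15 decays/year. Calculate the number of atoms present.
N = A/λ = 6.884e19 atoms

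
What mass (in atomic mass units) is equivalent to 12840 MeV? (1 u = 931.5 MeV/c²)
m = E/c² = 13.78 u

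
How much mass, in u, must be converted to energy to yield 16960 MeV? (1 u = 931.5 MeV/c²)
m = E/c² = 18.21 u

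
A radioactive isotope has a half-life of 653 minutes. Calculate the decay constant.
λ = ln(2)/t½ = 0.001061 minute⁻¹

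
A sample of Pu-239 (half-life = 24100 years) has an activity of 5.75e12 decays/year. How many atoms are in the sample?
N = A/λ = 1.999e17 atoms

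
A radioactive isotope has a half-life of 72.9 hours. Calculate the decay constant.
λ = ln(2)/t½ = 0.009508 hour⁻¹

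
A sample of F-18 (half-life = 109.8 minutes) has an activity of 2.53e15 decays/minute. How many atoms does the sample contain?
N = A/λ = 4.008e17 atoms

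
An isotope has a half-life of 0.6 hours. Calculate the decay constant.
λ = ln(2)/t½ = 1.155 hour⁻¹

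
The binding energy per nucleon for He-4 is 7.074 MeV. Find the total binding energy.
B.E. = 7.074 × 4 = 28.3 MeV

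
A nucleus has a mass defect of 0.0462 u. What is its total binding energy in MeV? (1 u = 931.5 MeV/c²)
B.E. = Δm × 931.5 = 43.04 MeV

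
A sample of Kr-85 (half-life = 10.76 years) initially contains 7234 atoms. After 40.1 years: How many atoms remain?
N = N₀(1/2)^(t/t½) = 546.4 atoms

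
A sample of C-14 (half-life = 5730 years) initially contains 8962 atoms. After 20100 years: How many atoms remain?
N = N₀(1/2)^(t/t½) = 787.8 atoms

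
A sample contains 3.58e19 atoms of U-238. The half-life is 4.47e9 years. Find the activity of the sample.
A = λN = 5.551e9 decays/year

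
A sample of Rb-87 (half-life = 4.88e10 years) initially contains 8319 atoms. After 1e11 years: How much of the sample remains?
N = N₀(1/2)^(t/t½) = 2010 atoms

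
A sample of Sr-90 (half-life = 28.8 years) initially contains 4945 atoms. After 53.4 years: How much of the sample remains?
N = N₀(1/2)^(t/t½) = 1368 atoms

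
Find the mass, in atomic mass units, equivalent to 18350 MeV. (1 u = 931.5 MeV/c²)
m = E/c² = 19.7 u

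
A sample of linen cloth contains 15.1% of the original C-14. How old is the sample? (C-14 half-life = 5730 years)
Age = t½ × log₂(1/ratio) = 15630 years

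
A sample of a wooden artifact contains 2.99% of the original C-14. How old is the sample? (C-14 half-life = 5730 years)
Age = t½ × log₂(1/ratio) = 29020 years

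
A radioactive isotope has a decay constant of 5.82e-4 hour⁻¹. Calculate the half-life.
t½ = ln(2)/λ = 1191 hours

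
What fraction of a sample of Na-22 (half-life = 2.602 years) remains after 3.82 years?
N/N₀ = (1/2)^(t/t½) = 0.3615 = 36.1%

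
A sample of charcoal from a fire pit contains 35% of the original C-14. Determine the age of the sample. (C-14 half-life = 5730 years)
Age = t½ × log₂(1/ratio) = 8679 years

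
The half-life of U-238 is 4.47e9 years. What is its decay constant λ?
λ = ln(2)/t½ = 1.551e-10 year⁻¹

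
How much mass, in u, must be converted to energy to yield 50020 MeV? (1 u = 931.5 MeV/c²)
m = E/c² = 53.7 u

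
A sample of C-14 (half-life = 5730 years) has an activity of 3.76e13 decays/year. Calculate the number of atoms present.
N = A/λ = 3.108e17 atoms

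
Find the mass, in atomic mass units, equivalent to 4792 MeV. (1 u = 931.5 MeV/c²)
m = E/c² = 5.144 u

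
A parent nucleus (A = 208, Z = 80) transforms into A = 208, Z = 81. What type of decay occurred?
ΔA = 0, ΔZ = +1 ⇒ beta-minus decay (β⁻)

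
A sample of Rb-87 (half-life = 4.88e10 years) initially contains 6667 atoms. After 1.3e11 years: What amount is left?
N = N₀(1/2)^(t/t½) = 1052 atoms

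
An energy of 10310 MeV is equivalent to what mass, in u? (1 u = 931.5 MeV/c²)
m = E/c² = 11.07 u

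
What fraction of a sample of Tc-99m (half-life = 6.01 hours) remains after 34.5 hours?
N/N₀ = (1/2)^(t/t½) = 0.0187 = 1.87%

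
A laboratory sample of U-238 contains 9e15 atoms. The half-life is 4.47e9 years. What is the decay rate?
A = λN = 1.396e6 decays/year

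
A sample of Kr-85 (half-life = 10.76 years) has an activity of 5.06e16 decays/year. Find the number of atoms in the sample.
N = A/λ = 7.855e17 atoms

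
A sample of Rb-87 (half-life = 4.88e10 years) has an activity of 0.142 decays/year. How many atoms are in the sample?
N = A/λ = 9.997e9 atoms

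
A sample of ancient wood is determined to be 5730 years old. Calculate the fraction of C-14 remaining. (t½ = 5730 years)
N/N₀ = (1/2)^(t/t½) = 0.5 = 50%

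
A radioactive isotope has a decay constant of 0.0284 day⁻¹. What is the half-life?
t½ = ln(2)/λ = 24.41 days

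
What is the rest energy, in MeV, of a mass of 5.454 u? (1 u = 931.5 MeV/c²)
E = mc² = 5080 MeV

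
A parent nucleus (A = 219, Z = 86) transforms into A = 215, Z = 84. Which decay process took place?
ΔA = -4, ΔZ = -2 ⇒ alpha decay (α)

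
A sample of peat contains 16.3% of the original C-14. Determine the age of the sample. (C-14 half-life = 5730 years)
Age = t½ × log₂(1/ratio) = 15000 years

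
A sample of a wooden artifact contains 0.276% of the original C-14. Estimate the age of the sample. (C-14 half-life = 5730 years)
Age = t½ × log₂(1/ratio) = 48710 years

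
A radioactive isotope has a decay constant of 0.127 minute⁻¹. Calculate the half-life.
t½ = ln(2)/λ = 5.458 minutes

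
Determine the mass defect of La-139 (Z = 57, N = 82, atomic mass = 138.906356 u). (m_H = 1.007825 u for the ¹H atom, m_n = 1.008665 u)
Δm = Z·m_H + N·m_n − M = 1.25 u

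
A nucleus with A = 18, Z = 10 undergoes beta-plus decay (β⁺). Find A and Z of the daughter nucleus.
Daughter: A = 18, Z = 9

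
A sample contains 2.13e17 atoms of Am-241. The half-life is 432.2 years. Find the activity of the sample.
A = λN = 3.416e14 decays/year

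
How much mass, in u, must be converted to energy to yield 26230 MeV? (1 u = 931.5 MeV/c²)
m = E/c² = 28.16 u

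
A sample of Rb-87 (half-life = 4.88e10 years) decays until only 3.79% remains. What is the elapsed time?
t = t½ × log₂(N₀/N) = 2.304e11 years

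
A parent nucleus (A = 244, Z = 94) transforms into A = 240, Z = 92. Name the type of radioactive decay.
ΔA = -4, ΔZ = -2 ⇒ alpha decay (α)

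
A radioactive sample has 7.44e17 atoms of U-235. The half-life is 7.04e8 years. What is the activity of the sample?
A = λN = 7.325e8 decays/year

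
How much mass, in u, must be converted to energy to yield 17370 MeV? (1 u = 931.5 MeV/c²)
m = E/c² = 18.65 u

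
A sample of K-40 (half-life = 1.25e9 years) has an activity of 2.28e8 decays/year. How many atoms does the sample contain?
N = A/λ = 4.112e17 atoms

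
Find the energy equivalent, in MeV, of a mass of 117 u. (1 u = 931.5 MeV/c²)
E = mc² = 1.09e5 MeV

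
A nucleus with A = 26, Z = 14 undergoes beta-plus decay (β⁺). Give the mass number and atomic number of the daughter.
Daughter: A = 26, Z = 13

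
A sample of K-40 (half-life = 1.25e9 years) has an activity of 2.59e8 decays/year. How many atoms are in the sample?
N = A/λ = 4.671e17 atoms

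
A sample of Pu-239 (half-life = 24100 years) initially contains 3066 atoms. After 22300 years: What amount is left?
N = N₀(1/2)^(t/t½) = 1614 atoms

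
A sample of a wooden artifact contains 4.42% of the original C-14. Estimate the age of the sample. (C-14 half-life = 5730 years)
Age = t½ × log₂(1/ratio) = 25780 years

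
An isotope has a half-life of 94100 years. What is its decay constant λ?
λ = ln(2)/t½ = 7.366e-6 year⁻¹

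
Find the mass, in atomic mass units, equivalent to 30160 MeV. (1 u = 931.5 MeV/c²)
m = E/c² = 32.38 u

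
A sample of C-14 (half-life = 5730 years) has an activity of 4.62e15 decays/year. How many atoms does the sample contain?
N = A/λ = 3.819e19 atoms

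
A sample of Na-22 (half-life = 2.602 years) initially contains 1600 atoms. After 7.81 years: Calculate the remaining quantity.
N = N₀(1/2)^(t/t½) = 199.8 atoms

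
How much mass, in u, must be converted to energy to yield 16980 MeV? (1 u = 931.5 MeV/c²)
m = E/c² = 18.23 u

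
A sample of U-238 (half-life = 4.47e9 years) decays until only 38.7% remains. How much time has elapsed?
t = t½ × log₂(N₀/N) = 6.122e9 years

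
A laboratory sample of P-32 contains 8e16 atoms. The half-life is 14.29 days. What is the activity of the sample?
A = λN = 3.88e15 decays/day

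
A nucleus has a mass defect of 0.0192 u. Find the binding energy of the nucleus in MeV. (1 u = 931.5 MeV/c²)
B.E. = Δm × 931.5 = 17.88 MeV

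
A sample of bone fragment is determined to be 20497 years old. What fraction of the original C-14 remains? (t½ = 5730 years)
N/N₀ = (1/2)^(t/t½) = 0.08379 = 8.38%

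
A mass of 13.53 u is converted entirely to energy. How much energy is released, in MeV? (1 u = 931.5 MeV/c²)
E = mc² = 12600 MeV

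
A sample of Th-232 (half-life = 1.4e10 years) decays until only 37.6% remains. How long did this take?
t = t½ × log₂(N₀/N) = 1.976e10 years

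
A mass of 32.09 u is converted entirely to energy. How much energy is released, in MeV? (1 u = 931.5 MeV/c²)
E = mc² = 29890 MeV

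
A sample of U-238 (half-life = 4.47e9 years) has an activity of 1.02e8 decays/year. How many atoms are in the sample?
N = A/λ = 6.578e17 atoms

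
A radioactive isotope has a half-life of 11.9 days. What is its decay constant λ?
λ = ln(2)/t½ = 0.05825 day⁻¹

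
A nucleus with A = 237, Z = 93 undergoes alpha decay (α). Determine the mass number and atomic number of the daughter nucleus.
Daughter: A = 233, Z = 91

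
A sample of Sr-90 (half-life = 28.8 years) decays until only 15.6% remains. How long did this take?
t = t½ × log₂(N₀/N) = 77.2 years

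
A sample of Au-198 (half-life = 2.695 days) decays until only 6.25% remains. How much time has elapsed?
t = t½ × log₂(N₀/N) = 10.78 days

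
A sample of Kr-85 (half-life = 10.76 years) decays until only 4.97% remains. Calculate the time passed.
t = t½ × log₂(N₀/N) = 46.6 years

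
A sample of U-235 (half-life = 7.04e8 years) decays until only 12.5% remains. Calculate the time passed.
t = t½ × log₂(N₀/N) = 2.112e9 years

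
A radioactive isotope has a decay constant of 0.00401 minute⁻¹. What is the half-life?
t½ = ln(2)/λ = 172.9 minutes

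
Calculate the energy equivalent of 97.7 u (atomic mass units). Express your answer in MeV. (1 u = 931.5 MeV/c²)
E = mc² = 91010 MeV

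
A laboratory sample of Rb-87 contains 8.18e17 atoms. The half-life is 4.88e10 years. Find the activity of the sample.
A = λN = 1.162e7 decays/year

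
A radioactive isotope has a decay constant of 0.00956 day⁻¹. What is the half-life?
t½ = ln(2)/λ = 72.5 days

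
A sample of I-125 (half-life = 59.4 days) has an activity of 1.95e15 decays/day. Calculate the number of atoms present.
N = A/λ = 1.671e17 atoms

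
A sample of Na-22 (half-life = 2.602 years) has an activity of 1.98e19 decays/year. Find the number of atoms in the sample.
N = A/λ = 7.433e19 atoms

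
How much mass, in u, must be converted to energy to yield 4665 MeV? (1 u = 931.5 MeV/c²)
m = E/c² = 5.008 u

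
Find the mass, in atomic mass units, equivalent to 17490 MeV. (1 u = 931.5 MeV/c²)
m = E/c² = 18.78 u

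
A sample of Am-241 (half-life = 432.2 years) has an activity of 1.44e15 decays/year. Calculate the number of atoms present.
N = A/λ = 8.979e17 atoms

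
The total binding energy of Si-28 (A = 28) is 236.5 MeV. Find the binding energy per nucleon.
B.E./A = 236.5/28 = 8.446 MeV/nucleon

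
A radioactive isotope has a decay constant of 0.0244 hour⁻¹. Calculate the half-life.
t½ = ln(2)/λ = 28.41 hours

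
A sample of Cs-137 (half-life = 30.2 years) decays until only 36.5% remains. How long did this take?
t = t½ × log₂(N₀/N) = 43.91 years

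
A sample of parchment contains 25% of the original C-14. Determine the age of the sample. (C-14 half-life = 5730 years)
Age = t½ × log₂(1/ratio) = 11460 years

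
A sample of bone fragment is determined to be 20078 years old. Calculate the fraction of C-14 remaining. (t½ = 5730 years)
N/N₀ = (1/2)^(t/t½) = 0.08814 = 8.81%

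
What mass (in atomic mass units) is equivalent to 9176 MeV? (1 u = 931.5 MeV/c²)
m = E/c² = 9.851 u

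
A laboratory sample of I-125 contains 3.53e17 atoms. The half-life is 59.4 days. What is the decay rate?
A = λN = 4.119e15 decays/day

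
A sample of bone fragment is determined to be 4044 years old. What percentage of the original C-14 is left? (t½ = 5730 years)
N/N₀ = (1/2)^(t/t½) = 0.6131 = 61.3%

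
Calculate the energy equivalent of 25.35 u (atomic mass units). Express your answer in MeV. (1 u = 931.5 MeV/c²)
E = mc² = 23610 MeV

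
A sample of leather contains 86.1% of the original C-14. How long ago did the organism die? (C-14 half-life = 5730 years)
Age = t½ × log₂(1/ratio) = 1237 years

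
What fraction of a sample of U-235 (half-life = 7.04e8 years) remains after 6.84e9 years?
N/N₀ = (1/2)^(t/t½) = 0.001189 = 0.119%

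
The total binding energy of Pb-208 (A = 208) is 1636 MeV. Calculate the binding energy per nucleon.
B.E./A = 1636/208 = 7.865 MeV/nucleon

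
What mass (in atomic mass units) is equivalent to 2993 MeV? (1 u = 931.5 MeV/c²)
m = E/c² = 3.213 u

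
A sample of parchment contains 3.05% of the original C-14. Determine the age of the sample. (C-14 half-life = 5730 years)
Age = t½ × log₂(1/ratio) = 28850 years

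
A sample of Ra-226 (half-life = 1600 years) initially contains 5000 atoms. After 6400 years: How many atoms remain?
N = N₀(1/2)^(t/t½) = 312.5 atoms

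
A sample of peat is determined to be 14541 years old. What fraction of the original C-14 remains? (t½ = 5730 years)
N/N₀ = (1/2)^(t/t½) = 0.1722 = 17.2%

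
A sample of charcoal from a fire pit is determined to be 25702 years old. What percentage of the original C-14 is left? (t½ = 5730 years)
N/N₀ = (1/2)^(t/t½) = 0.04464 = 4.46%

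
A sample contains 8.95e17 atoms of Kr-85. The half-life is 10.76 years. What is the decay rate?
A = λN = 5.765e16 decays/year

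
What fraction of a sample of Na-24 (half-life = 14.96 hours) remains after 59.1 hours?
N/N₀ = (1/2)^(t/t½) = 0.06468 = 6.47%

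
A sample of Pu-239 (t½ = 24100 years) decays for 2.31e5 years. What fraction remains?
N/N₀ = (1/2)^(t/t½) = 0.001302 = 0.13%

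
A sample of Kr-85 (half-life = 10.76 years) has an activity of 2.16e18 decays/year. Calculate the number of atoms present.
N = A/λ = 3.353e19 atoms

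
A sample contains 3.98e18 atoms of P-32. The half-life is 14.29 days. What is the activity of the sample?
A = λN = 1.931e17 decays/day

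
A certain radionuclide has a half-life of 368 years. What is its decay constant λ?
λ = ln(2)/t½ = 0.001884 year⁻¹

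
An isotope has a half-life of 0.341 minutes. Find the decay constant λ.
λ = ln(2)/t½ = 2.033 minute⁻¹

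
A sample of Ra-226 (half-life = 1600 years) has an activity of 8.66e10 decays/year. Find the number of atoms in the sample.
N = A/λ = 1.999e14 atoms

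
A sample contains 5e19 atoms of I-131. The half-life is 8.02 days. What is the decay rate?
A = λN = 4.321e18 decays/day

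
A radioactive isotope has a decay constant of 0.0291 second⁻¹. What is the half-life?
t½ = ln(2)/λ = 23.82 seconds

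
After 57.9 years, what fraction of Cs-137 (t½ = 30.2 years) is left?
N/N₀ = (1/2)^(t/t½) = 0.2648 = 26.5%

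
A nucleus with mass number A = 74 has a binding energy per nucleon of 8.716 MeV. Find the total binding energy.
B.E. = 8.716 × 74 = 645 MeV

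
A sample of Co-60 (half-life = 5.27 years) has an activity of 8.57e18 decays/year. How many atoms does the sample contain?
N = A/λ = 6.516e19 atoms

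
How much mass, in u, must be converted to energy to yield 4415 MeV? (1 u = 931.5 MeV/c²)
m = E/c² = 4.74 u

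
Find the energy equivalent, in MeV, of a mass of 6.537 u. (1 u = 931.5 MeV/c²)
E = mc² = 6089 MeV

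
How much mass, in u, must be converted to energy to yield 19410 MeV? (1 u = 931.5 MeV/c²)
m = E/c² = 20.84 u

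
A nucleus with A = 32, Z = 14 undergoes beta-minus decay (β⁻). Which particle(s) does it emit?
β⁻: electron (e⁻) + antineutrino (ν̄ₑ)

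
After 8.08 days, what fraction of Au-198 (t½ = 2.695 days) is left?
N/N₀ = (1/2)^(t/t½) = 0.1252 = 12.5%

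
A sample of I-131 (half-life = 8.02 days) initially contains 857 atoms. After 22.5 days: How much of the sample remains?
N = N₀(1/2)^(t/t½) = 122.6 atoms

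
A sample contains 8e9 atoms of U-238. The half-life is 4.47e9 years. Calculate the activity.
A = λN = 1.241 decays/year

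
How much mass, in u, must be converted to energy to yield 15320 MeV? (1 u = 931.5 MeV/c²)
m = E/c² = 16.45 u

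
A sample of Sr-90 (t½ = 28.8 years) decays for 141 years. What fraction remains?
N/N₀ = (1/2)^(t/t½) = 0.03359 = 3.36%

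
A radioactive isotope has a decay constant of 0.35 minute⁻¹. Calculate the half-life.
t½ = ln(2)/λ = 1.98 minutes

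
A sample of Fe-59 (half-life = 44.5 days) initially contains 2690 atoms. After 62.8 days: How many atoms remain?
N = N₀(1/2)^(t/t½) = 1011 atoms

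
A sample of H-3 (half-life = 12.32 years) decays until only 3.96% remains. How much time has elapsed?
t = t½ × log₂(N₀/N) = 57.39 years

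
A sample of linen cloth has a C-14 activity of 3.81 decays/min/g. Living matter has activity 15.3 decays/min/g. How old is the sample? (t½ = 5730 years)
Age = t½ × log₂(A₀/A) = 11490 years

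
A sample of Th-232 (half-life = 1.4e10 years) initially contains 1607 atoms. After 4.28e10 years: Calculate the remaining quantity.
N = N₀(1/2)^(t/t½) = 193.1 atoms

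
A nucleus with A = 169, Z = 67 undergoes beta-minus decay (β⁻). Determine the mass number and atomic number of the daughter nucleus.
Daughter: A = 169, Z = 68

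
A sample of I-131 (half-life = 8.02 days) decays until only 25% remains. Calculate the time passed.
t = t½ × log₂(N₀/N) = 16.04 days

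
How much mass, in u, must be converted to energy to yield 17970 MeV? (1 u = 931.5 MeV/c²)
m = E/c² = 19.29 u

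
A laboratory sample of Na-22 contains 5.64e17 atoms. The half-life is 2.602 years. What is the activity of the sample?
A = λN = 1.502e17 decays/year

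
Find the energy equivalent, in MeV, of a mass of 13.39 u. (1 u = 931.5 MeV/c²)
E = mc² = 12470 MeV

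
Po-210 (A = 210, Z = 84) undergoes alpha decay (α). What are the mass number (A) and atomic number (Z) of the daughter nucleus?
Daughter: A = 206, Z = 82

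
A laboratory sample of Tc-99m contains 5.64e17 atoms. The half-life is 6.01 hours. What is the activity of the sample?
A = λN = 6.505e16 decays/hour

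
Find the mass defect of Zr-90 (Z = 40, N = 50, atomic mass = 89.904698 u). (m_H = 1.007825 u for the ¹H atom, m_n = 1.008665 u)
Δm = Z·m_H + N·m_n − M = 0.8416 u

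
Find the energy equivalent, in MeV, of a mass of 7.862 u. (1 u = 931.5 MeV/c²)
E = mc² = 7323 MeV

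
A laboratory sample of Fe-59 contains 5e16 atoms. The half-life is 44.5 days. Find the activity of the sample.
A = λN = 7.788e14 decays/day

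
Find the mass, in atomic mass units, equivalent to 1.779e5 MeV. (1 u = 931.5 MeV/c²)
m = E/c² = 191 u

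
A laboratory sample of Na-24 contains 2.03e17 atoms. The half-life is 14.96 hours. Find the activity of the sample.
A = λN = 9.406e15 decays/hour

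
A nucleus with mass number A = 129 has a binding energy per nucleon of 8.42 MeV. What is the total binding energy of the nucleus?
B.E. = 8.42 × 129 = 1086 MeV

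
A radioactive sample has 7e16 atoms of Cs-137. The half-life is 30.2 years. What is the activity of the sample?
A = λN = 1.607e15 decays/year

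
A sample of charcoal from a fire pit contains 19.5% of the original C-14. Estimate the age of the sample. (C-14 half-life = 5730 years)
Age = t½ × log₂(1/ratio) = 13510 years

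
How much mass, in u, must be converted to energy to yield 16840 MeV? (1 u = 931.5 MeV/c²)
m = E/c² = 18.08 u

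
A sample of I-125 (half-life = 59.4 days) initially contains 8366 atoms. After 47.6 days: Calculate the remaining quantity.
N = N₀(1/2)^(t/t½) = 4801 atoms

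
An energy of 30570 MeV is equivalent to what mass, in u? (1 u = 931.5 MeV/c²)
m = E/c² = 32.82 u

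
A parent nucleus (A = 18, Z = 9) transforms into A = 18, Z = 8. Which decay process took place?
ΔA = 0, ΔZ = -1 ⇒ beta-plus decay (β⁺) or electron capture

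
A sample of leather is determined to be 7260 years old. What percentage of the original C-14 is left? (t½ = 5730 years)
N/N₀ = (1/2)^(t/t½) = 0.4155 = 41.6%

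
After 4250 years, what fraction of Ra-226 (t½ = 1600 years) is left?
N/N₀ = (1/2)^(t/t½) = 0.1586 = 15.9%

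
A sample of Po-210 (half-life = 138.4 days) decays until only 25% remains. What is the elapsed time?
t = t½ × log₂(N₀/N) = 276.8 days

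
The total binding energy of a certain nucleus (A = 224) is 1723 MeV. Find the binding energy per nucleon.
B.E./A = 1723/224 = 7.692 MeV/nucleon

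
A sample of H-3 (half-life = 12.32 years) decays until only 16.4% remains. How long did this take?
t = t½ × log₂(N₀/N) = 32.13 years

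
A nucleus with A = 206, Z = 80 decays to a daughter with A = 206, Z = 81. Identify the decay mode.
ΔA = 0, ΔZ = +1 ⇒ beta-minus decay (β⁻)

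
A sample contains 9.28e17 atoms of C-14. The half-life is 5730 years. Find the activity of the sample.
A = λN = 1.123e14 decays/year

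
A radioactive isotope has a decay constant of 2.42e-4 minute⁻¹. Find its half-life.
t½ = ln(2)/λ = 2864 minutes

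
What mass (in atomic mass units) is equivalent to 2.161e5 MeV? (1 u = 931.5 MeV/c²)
m = E/c² = 232 u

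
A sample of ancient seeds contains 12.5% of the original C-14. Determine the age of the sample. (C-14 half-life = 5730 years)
Age = t½ × log₂(1/ratio) = 17190 years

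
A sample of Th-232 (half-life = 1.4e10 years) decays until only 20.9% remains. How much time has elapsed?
t = t½ × log₂(N₀/N) = 3.162e10 years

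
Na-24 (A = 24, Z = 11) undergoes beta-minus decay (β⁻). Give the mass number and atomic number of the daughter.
Daughter: A = 24, Z = 12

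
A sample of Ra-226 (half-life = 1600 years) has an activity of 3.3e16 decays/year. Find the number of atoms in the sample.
N = A/λ = 7.617e19 atoms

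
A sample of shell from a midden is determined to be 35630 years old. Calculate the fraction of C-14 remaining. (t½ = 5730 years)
N/N₀ = (1/2)^(t/t½) = 0.01343 = 1.34%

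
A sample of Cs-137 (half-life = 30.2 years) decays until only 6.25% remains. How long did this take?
t = t½ × log₂(N₀/N) = 120.8 years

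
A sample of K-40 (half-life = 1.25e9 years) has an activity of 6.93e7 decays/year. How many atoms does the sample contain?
N = A/λ = 1.25e17 atoms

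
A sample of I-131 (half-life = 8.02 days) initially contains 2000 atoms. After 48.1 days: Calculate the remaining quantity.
N = N₀(1/2)^(t/t½) = 31.3 atoms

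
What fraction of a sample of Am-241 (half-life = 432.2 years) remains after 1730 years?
N/N₀ = (1/2)^(t/t½) = 0.06238 = 6.24%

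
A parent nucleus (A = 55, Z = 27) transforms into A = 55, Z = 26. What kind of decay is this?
ΔA = 0, ΔZ = -1 ⇒ beta-plus decay (β⁺) or electron capture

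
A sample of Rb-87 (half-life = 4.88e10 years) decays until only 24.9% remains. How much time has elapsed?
t = t½ × log₂(N₀/N) = 9.788e10 years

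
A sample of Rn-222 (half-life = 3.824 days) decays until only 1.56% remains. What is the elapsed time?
t = t½ × log₂(N₀/N) = 22.95 days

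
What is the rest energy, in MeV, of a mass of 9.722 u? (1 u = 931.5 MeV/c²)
E = mc² = 9056 MeV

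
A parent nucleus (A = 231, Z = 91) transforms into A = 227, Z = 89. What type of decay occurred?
ΔA = -4, ΔZ = -2 ⇒ alpha decay (α)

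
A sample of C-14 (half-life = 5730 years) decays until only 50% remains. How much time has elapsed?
t = t½ × log₂(N₀/N) = 5730 years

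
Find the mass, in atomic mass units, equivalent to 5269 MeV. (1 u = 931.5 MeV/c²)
m = E/c² = 5.656 u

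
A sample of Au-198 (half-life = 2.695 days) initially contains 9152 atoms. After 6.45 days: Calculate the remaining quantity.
N = N₀(1/2)^(t/t½) = 1742 atoms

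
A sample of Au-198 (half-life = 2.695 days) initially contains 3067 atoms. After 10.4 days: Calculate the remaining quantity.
N = N₀(1/2)^(t/t½) = 211.4 atoms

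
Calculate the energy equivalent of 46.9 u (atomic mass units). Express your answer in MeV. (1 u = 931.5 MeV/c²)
E = mc² = 43690 MeV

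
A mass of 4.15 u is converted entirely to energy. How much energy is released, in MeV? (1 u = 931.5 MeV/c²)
E = mc² = 3866 MeV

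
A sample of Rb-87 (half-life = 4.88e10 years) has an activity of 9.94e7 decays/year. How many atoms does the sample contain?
N = A/λ = 6.998e18 atoms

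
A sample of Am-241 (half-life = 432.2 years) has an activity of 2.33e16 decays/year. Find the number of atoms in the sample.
N = A/λ = 1.453e19 atoms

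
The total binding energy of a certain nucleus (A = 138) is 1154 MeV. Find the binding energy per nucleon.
B.E./A = 1154/138 = 8.362 MeV/nucleon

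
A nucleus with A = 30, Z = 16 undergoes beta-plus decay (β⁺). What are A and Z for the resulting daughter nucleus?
Daughter: A = 30, Z = 15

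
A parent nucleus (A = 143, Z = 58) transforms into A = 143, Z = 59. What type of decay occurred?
ΔA = 0, ΔZ = +1 ⇒ beta-minus decay (β⁻)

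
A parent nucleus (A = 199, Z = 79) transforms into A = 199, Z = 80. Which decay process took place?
ΔA = 0, ΔZ = +1 ⇒ beta-minus decay (β⁻)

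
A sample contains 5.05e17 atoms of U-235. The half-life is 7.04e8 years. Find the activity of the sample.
A = λN = 4.972e8 decays/year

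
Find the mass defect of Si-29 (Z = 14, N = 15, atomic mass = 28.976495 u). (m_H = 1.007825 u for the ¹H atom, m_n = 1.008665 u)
Δm = Z·m_H + N·m_n − M = 0.263 u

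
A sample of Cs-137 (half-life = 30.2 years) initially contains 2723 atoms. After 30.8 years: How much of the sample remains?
N = N₀(1/2)^(t/t½) = 1343 atoms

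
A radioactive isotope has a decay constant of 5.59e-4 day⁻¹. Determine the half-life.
t½ = ln(2)/λ = 1240 days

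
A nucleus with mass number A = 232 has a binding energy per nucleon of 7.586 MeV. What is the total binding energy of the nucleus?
B.E. = 7.586 × 232 = 1760 MeV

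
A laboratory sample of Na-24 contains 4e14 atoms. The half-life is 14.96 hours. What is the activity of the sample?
A = λN = 1.853e13 decays/hour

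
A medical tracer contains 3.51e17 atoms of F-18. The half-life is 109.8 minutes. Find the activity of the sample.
A = λN = 2.216e15 decays/minute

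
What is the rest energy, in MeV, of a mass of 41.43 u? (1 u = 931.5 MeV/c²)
E = mc² = 38590 MeV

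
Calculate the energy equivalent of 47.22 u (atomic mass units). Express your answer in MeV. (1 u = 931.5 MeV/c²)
E = mc² = 43990 MeV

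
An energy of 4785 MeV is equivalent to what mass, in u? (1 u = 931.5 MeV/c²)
m = E/c² = 5.137 u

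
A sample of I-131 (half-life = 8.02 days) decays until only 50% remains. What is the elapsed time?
t = t½ × log₂(N₀/N) = 8.02 days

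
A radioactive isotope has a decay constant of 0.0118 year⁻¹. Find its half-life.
t½ = ln(2)/λ = 58.74 years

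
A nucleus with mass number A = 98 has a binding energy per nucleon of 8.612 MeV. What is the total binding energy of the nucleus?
B.E. = 8.612 × 98 = 844 MeV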